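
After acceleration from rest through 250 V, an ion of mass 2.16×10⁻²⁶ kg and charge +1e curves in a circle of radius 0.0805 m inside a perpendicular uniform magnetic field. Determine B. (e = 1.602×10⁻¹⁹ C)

B ≈ 0.102 T

v = √(2|q|V/m) = √(2·1.602×10⁻¹⁹·250/2.16×10⁻²⁶) ≈ 6.090×10⁴ m/s.
B = mv/(|q|r) = (2.16×10⁻²⁶)(6.090×10⁴)/((1.602×10⁻¹⁹)(0.0805)) ≈ 0.102 T.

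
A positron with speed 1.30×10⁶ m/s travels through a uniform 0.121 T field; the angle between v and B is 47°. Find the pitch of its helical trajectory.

v∥ = v cosθ = 1.30×10⁶·cos47° ≈ 8.866×10⁵ m/s.
T = 2πm/(|q|B) = 2π(9.109×10⁻³¹)/((1.602×10⁻¹⁹)(0.121)) ≈ 2.953×10⁻¹⁰ s.
pitch = v∥ T = (8.866×10⁵)(2.953×10⁻¹⁰) ≈ 2.62×10⁻⁴ m.

p ≈ 2.62×10⁻⁴ m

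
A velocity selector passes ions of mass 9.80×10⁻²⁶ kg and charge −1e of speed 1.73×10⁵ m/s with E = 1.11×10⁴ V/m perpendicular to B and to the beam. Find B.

B = 0.0642 T

Balance of forces in the selector: qE = qvB ⇒ B = E/v.
B = 1.11×10⁴/1.73×10⁵ = 0.0642 T.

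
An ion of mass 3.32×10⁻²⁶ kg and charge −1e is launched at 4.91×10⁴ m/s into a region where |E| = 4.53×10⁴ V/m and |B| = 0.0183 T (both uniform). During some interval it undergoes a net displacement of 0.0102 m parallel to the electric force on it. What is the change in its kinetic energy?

The magnetic force is always ⟂ v and does no work; only the electric force changes KE.
ΔKE = F_E · d = |q|E d = (1.602×10⁻¹⁹)(4.53×10⁴)(0.0102) ≈ 7.40×10⁻¹⁷ J.

ΔKE ≈ 7.40×10⁻¹⁷ J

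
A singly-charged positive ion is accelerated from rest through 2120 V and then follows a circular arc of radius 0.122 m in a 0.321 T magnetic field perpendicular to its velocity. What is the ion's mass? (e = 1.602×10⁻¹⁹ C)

Combine |q|V = ½mv² and r = mv/(|q|B): eliminate v to get m = qB²r²/(2V).
m = (1.602×10⁻¹⁹)(0.321)²(0.122)²/(2·2120) ≈ 5.79×10⁻²⁶ kg.

m ≈ 5.79×10⁻²⁶ kg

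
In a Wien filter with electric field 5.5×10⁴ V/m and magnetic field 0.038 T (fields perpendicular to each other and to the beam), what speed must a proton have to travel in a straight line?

Straight-line motion ⇒ electric and magnetic forces cancel, so E = vB.
v = E/B = 5.5×10⁴/0.038 = 1.4×10⁶ m/s.
The result is independent of the particle's charge and mass.

v = 1.4×10⁶ m/s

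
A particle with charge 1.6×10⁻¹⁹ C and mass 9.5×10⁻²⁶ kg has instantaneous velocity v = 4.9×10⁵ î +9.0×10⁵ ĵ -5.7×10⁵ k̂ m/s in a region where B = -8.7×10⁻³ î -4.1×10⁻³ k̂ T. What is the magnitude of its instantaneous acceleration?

v×B = (-3690, 6970, 7830) N/C.
F = q v×B = (1.6×10⁻¹⁹ C)·(-3690, 6970, 7830) = (-5.90×10⁻¹⁶, 1.11×10⁻¹⁵, 1.25×10⁻¹⁵) N.
|a| = |F|/m = 1.778×10⁻¹⁵/9.5×10⁻²⁶ ≈ 1.87×10¹⁰ m/s².

|a| ≈ 1.87×10¹⁰ m/s²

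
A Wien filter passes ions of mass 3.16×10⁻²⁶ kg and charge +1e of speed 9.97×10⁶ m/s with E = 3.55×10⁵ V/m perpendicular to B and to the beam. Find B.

B = 0.0356 T

Balance of forces in the selector: qE = qvB ⇒ B = E/v.
B = 3.55×10⁵/9.97×10⁶ = 0.0356 T.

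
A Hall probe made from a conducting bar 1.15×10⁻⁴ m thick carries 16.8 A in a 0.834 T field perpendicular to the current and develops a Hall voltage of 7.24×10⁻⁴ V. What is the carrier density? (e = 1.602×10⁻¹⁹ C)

From V_H = IB/(n e t), n = IB/(V_H e t).
n = (16.8)(0.834)/((7.24×10⁻⁴)(1.602×10⁻¹⁹)(1.15×10⁻⁴)) ≈ 1.05×10²⁷ m⁻³.

n ≈ 1.05×10²⁷ m⁻³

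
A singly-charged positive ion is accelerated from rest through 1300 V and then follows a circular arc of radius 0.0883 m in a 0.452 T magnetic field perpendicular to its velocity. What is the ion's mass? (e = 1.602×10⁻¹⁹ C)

Combine |q|V = ½mv² and r = mv/(|q|B): eliminate v to get m = qB²r²/(2V).
m = (1.602×10⁻¹⁹)(0.452)²(0.0883)²/(2·1300) ≈ 9.81×10⁻²⁶ kg.

m ≈ 9.81×10⁻²⁶ kg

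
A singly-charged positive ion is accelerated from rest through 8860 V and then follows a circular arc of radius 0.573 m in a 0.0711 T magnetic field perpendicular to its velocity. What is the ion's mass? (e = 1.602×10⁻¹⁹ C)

m ≈ 1.50×10⁻²⁶ kg

Combine |q|V = ½mv² and r = mv/(|q|B): eliminate v to get m = qB²r²/(2V).
m = (1.602×10⁻¹⁹)(0.0711)²(0.573)²/(2·8860) ≈ 1.50×10⁻²⁶ kg.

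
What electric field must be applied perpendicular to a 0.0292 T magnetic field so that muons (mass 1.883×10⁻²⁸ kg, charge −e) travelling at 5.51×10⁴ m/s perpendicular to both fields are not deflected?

For straight-line motion qE = qvB, so E = vB.
E = 5.51×10⁴ × 0.0292 = 1610 V/m.

E = 1610 V/m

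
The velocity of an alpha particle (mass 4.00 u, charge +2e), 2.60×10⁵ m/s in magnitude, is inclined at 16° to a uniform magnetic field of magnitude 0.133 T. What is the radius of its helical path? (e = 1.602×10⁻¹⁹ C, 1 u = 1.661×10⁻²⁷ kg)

v⊥ = v sinθ = 2.60×10⁵·sin16° ≈ 7.167×10⁴ m/s.
r = m v⊥/(|q|B) = (6.644×10⁻²⁷)(7.167×10⁴)/((3.204×10⁻¹⁹)(0.133)) ≈ 0.0112 m.

r ≈ 0.0112 m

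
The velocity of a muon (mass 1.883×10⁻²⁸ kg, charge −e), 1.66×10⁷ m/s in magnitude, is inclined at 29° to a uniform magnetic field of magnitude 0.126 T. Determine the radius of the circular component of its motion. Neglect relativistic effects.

r ≈ 0.0751 m

v⊥ = v sinθ = 1.66×10⁷·sin29° ≈ 8.048×10⁶ m/s.
r = m v⊥/(|q|B) = (1.883×10⁻²⁸)(8.048×10⁶)/((1.602×10⁻¹⁹)(0.126)) ≈ 0.0751 m.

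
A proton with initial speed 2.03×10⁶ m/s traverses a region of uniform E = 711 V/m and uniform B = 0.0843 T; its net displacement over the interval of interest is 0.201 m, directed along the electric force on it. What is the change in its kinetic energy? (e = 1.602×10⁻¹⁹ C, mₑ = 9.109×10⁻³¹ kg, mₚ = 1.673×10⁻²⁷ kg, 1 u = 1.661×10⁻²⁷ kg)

ΔKE ≈ 2.29×10⁻¹⁷ J

The magnetic force is always ⟂ v and does no work; only the electric force changes KE.
ΔKE = F_E · d = |q|E d = (1.602×10⁻¹⁹)(711)(0.201) ≈ 2.29×10⁻¹⁷ J.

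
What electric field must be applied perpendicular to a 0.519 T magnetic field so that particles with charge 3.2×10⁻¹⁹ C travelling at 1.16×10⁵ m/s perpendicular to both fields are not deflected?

E = 6.02×10⁴ V/m

For straight-line motion qE = qvB, so E = vB.
E = 1.16×10⁵ × 0.519 = 6.02×10⁴ V/m.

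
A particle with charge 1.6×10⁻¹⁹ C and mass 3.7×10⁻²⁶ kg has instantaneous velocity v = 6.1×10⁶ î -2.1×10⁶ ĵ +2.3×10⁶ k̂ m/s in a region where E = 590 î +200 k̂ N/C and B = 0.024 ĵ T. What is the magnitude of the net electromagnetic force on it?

|F| ≈ 2.50×10⁻¹⁴ N

v×B = (-5.52×10⁴, 0, 1.46×10⁵) N/C.
E + v×B = (-5.46×10⁴, 0, 1.47×10⁵) N/C.
F = q(E + v×B) = (1.6×10⁻¹⁹ C)·(-5.46×10⁴, 0, 1.47×10⁵) = (-8.74×10⁻¹⁵, 0, 2.35×10⁻¹⁴) N.
|F| = 2.50×10⁻¹⁴ N.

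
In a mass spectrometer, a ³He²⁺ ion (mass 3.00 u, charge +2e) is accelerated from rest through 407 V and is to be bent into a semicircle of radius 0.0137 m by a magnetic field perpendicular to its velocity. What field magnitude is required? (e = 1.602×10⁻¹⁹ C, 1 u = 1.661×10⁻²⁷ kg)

v = √(2|q|V/m) = √(2·3.204×10⁻¹⁹·407/4.983×10⁻²⁷) ≈ 2.288×10⁵ m/s.
B = mv/(|q|r) = (4.983×10⁻²⁷)(2.288×10⁵)/((3.204×10⁻¹⁹)(0.0137)) ≈ 0.260 T.

B ≈ 0.260 T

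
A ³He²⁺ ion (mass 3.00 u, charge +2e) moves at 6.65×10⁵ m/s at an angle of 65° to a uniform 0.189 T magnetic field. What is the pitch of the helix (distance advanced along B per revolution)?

p ≈ 0.145 m

v∥ = v cosθ = 6.65×10⁵·cos65° ≈ 2.810×10⁵ m/s.
T = 2πm/(|q|B) = 2π(4.983×10⁻²⁷)/((3.204×10⁻¹⁹)(0.189)) ≈ 5.170×10⁻⁷ s.
pitch = v∥ T = (2.810×10⁵)(5.170×10⁻⁷) ≈ 0.145 m.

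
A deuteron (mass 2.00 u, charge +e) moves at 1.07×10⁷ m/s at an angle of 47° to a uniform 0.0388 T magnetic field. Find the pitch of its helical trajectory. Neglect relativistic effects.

p ≈ 24.5 m

v∥ = v cosθ = 1.07×10⁷·cos47° ≈ 7.297×10⁶ m/s.
T = 2πm/(|q|B) = 2π(3.322×10⁻²⁷)/((1.602×10⁻¹⁹)(0.0388)) ≈ 3.358×10⁻⁶ s.
pitch = v∥ T = (7.297×10⁶)(3.358×10⁻⁶) ≈ 24.5 m.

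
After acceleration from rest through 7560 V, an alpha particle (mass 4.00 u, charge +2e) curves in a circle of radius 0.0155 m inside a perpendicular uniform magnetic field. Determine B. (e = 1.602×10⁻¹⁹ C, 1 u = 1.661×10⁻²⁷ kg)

v = √(2|q|V/m) = √(2·3.204×10⁻¹⁹·7560/6.644×10⁻²⁷) ≈ 8.539×10⁵ m/s.
B = mv/(|q|r) = (6.644×10⁻²⁷)(8.539×10⁵)/((3.204×10⁻¹⁹)(0.0155)) ≈ 1.14 T.

B ≈ 1.14 T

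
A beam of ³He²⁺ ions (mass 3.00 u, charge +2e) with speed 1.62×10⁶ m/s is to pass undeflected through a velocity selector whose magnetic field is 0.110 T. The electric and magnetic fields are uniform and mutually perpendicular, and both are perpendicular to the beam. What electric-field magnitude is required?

For straight-line motion qE = qvB, so E = vB.
E = 1.62×10⁶ × 0.110 = 1.78×10⁵ V/m.

E = 1.78×10⁵ V/m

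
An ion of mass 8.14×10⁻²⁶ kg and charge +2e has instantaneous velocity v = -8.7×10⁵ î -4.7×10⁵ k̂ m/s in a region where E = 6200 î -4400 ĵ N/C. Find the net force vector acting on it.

F ≈ (1.99×10⁻¹⁵, -1.41×10⁻¹⁵, 0) N

Only an electric field acts, so F = qE = (3.204×10⁻¹⁹ C)·(6200, -4400, 0) = (1.99×10⁻¹⁵, -1.41×10⁻¹⁵, 0) N.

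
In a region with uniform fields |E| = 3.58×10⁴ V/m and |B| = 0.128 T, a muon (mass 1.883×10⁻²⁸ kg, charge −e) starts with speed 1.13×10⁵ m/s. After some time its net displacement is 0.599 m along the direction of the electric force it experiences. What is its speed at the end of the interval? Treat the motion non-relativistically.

v_f ≈ 6.04×10⁶ m/s

B does no work; ΔKE = |q|E d.
½mv_f² = ½mv₀² + |q|Ed = ½(1.883×10⁻²⁸)(1.13×10⁵)² + (1.602×10⁻¹⁹)(3.58×10⁴)(0.599) ≈ 1.202×10⁻¹⁸ J + 3.435×10⁻¹⁵ J ≈ 3.437×10⁻¹⁵ J.
v_f = √(2·3.437×10⁻¹⁵/1.883×10⁻²⁸) ≈ 6.04×10⁶ m/s.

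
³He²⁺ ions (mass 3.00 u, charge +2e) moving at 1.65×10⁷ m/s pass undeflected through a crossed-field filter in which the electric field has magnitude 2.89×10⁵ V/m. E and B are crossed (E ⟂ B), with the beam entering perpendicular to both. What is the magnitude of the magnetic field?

B = 0.0175 T

Balance of forces in the selector: qE = qvB ⇒ B = E/v.
B = 2.89×10⁵/1.65×10⁷ = 0.0175 T.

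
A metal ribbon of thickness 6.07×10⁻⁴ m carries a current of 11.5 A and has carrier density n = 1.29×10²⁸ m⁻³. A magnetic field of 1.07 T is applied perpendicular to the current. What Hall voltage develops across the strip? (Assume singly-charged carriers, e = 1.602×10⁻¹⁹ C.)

V_H ≈ 9.81×10⁻⁶ V

V_H = IB/(n e t).
V_H = (11.5)(1.07)/((1.29×10²⁸)(1.602×10⁻¹⁹)(6.07×10⁻⁴)) ≈ 9.81×10⁻⁶ V.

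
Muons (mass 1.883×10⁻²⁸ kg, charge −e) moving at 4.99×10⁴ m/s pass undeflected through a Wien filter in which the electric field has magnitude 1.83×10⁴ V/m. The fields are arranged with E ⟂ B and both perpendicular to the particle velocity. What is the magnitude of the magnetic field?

Balance of forces in the selector: qE = qvB ⇒ B = E/v.
B = 1.83×10⁴/4.99×10⁴ = 0.367 T.

B = 0.367 T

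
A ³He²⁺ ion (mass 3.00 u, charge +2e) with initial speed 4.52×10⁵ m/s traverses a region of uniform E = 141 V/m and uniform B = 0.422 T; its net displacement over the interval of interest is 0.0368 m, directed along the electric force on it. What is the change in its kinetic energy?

ΔKE ≈ 1.66×10⁻¹⁸ J

The magnetic force is always ⟂ v and does no work; only the electric force changes KE.
ΔKE = F_E · d = |q|E d = (3.204×10⁻¹⁹)(141)(0.0368) ≈ 1.66×10⁻¹⁸ J.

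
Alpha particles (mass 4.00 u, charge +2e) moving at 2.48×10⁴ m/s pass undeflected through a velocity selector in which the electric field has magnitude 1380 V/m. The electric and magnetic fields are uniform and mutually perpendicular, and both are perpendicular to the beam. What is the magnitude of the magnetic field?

B = 0.0556 T

Balance of forces in the selector: qE = qvB ⇒ B = E/v.
B = 1380/2.48×10⁴ = 0.0556 T.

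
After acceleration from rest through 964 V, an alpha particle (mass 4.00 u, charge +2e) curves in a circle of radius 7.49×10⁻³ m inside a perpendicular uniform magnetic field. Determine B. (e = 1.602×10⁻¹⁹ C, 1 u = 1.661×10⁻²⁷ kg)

B ≈ 0.844 T

v = √(2|q|V/m) = √(2·3.204×10⁻¹⁹·964/6.644×10⁻²⁷) ≈ 3.049×10⁵ m/s.
B = mv/(|q|r) = (6.644×10⁻²⁷)(3.049×10⁵)/((3.204×10⁻¹⁹)(7.49×10⁻³)) ≈ 0.844 T.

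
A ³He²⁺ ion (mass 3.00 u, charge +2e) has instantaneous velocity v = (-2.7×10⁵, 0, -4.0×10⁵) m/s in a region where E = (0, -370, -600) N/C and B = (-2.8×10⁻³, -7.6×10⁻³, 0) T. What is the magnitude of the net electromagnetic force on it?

|F| ≈ 1.11×10⁻¹⁵ N

v×B = (-3040, 1120, 2050) N/C.
E + v×B = (-3040, 750, 1450) N/C.
F = q(E + v×B) = (3.204×10⁻¹⁹ C)·(-3040, 750, 1450) = (-9.74×10⁻¹⁶, 2.40×10⁻¹⁶, 4.65×10⁻¹⁶) N.
|F| = 1.11×10⁻¹⁵ N.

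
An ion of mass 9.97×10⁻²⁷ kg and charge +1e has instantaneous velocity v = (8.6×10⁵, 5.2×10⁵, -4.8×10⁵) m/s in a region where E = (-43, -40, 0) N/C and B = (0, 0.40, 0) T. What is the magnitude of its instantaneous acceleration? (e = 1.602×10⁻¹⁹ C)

|a| ≈ 6.33×10¹² m/s²

v×B = (1.92×10⁵, 0, 3.44×10⁵) N/C.
E + v×B = (1.92×10⁵, -40.0, 3.44×10⁵) N/C.
F = q(E + v×B) = (1.602×10⁻¹⁹ C)·(1.92×10⁵, -40.0, 3.44×10⁵) = (3.08×10⁻¹⁴, -6.41×10⁻¹⁸, 5.51×10⁻¹⁴) N.
|a| = |F|/m = 6.311×10⁻¹⁴/9.97×10⁻²⁷ ≈ 6.33×10¹² m/s².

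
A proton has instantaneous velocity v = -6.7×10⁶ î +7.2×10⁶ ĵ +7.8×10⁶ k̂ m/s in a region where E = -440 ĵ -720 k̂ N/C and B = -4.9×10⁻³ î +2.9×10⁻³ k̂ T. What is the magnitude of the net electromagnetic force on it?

v×B = (2.09×10⁴, -1.88×10⁴, 3.53×10⁴) N/C.
E + v×B = (2.09×10⁴, -1.92×10⁴, 3.46×10⁴) N/C.
F = q(E + v×B) = (1.602×10⁻¹⁹ C)·(2.09×10⁴, -1.92×10⁴, 3.46×10⁴) = (3.34×10⁻¹⁵, -3.08×10⁻¹⁵, 5.54×10⁻¹⁵) N.
|F| = 7.16×10⁻¹⁵ N.

|F| ≈ 7.16×10⁻¹⁵ N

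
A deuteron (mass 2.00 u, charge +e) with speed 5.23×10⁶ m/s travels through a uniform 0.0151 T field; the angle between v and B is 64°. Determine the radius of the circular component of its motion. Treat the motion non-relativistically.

r ≈ 6.46 m

v⊥ = v sinθ = 5.23×10⁶·sin64° ≈ 4.701×10⁶ m/s.
r = m v⊥/(|q|B) = (3.322×10⁻²⁷)(4.701×10⁶)/((1.602×10⁻¹⁹)(0.0151)) ≈ 6.46 m.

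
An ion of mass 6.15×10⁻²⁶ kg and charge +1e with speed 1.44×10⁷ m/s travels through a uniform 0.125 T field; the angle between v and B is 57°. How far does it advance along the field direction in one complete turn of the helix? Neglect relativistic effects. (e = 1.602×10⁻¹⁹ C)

p ≈ 151 m

v∥ = v cosθ = 1.44×10⁷·cos57° ≈ 7.843×10⁶ m/s.
T = 2πm/(|q|B) = 2π(6.15×10⁻²⁶)/((1.602×10⁻¹⁹)(0.125)) ≈ 1.930×10⁻⁵ s.
pitch = v∥ T = (7.843×10⁶)(1.930×10⁻⁵) ≈ 151 m.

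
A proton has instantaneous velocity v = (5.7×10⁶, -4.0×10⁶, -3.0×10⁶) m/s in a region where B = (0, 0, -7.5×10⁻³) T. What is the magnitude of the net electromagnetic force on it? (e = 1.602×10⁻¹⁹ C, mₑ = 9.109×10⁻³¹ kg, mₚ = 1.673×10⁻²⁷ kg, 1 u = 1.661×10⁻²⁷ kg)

|F| ≈ 8.37×10⁻¹⁵ N

v×B = (3.00×10⁴, 4.28×10⁴, 0) N/C.
F = q v×B = (1.602×10⁻¹⁹ C)·(3.00×10⁴, 4.28×10⁴, 0) = (4.81×10⁻¹⁵, 6.85×10⁻¹⁵, 0) N.
|F| = 8.37×10⁻¹⁵ N.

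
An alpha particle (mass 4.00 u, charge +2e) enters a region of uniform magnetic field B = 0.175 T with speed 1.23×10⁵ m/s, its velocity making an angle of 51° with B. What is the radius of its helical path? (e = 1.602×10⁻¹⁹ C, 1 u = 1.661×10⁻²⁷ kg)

r ≈ 0.0113 m

v⊥ = v sinθ = 1.23×10⁵·sin51° ≈ 9.559×10⁴ m/s.
r = m v⊥/(|q|B) = (6.644×10⁻²⁷)(9.559×10⁴)/((3.204×10⁻¹⁹)(0.175)) ≈ 0.0113 m.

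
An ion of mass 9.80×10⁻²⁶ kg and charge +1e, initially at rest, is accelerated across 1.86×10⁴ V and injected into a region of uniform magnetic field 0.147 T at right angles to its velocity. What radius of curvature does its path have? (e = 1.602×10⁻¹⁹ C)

Acceleration: |q|V = ½mv² ⇒ v = √(2|q|V/m) = √(2·1.602×10⁻¹⁹·1.86×10⁴/9.80×10⁻²⁶) ≈ 2.466×10⁵ m/s.
In the field: r = mv/(|q|B) = (9.80×10⁻²⁶)(2.466×10⁵)/((1.602×10⁻¹⁹)(0.147)) ≈ 1.03 m.

r ≈ 1.03 m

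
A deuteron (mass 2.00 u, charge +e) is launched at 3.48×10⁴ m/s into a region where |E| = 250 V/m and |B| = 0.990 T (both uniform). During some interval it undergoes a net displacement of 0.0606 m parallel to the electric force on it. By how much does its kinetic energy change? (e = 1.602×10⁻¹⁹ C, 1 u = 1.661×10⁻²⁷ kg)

ΔKE ≈ 2.43×10⁻¹⁸ J

The magnetic force is always ⟂ v and does no work; only the electric force changes KE.
ΔKE = F_E · d = |q|E d = (1.602×10⁻¹⁹)(250)(0.0606) ≈ 2.43×10⁻¹⁸ J.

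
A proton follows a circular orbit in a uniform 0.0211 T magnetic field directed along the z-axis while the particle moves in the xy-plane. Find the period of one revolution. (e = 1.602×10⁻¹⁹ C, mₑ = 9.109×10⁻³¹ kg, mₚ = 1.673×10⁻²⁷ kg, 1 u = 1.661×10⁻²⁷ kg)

T ≈ 3.11×10⁻⁶ s

The cyclotron period depends only on m, q, B: T = 2πm/(|q|B).
T = 2π(1.673×10⁻²⁷)/((1.602×10⁻¹⁹)(0.0211)) ≈ 3.11×10⁻⁶ s.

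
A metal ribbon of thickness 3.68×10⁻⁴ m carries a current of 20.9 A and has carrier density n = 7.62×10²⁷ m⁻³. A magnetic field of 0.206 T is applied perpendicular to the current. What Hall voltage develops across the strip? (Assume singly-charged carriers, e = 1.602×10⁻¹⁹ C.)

V_H ≈ 9.58×10⁻⁶ V

V_H = IB/(n e t).
V_H = (20.9)(0.206)/((7.62×10²⁷)(1.602×10⁻¹⁹)(3.68×10⁻⁴)) ≈ 9.58×10⁻⁶ V.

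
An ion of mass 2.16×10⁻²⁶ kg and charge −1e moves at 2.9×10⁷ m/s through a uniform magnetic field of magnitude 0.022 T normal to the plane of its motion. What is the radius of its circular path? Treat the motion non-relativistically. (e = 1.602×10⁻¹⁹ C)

r ≈ 180 m

The magnetic force provides the centripetal force: |q|vB = mv²/r.
r = mv/(|q|B) = (2.16×10⁻²⁶)(2.9×10⁷)/((1.602×10⁻¹⁹)(0.022)) ≈ 180 m.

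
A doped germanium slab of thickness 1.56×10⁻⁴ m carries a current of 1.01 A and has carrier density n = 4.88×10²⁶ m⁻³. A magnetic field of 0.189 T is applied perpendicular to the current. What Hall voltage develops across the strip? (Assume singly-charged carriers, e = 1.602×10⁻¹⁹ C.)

V_H = IB/(n e t).
V_H = (1.01)(0.189)/((4.88×10²⁶)(1.602×10⁻¹⁹)(1.56×10⁻⁴)) ≈ 1.57×10⁻⁵ V.

V_H ≈ 1.57×10⁻⁵ V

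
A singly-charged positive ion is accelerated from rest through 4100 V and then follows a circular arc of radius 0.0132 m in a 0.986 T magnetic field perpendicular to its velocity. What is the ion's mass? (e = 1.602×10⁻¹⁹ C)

m ≈ 3.31×10⁻²⁷ kg

Combine |q|V = ½mv² and r = mv/(|q|B): eliminate v to get m = qB²r²/(2V).
m = (1.602×10⁻¹⁹)(0.986)²(0.0132)²/(2·4100) ≈ 3.31×10⁻²⁷ kg.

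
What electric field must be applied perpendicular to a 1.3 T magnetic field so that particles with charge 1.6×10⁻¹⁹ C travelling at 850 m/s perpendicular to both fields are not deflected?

E = 1100 V/m

For straight-line motion qE = qvB, so E = vB.
E = 850 × 1.3 = 1100 V/m.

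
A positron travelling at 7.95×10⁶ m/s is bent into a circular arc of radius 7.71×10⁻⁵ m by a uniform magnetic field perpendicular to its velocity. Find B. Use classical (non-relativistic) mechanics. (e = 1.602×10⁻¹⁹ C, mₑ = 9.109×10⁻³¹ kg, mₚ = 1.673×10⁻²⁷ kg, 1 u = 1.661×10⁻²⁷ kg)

From |q|vB = mv²/r, B = mv/(|q|r).
B = (9.109×10⁻³¹)(7.95×10⁶)/((1.602×10⁻¹⁹)(7.71×10⁻⁵)) ≈ 0.586 T.

B ≈ 0.586 T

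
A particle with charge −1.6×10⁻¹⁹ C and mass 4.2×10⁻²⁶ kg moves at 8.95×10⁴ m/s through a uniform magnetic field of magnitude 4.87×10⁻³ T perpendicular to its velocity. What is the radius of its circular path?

r ≈ 4.82 m

The magnetic force provides the centripetal force: |q|vB = mv²/r.
r = mv/(|q|B) = (4.2×10⁻²⁶)(8.95×10⁴)/((1.6×10⁻¹⁹)(4.87×10⁻³)) ≈ 4.82 m.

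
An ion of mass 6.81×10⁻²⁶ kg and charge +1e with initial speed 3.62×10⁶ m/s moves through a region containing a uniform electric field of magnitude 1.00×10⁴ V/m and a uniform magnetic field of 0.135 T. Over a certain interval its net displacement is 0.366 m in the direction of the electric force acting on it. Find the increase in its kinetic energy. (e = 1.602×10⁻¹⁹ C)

The magnetic force is always ⟂ v and does no work; only the electric force changes KE.
ΔKE = F_E · d = |q|E d = (1.602×10⁻¹⁹)(1.00×10⁴)(0.366) ≈ 5.86×10⁻¹⁶ J.

ΔKE ≈ 5.86×10⁻¹⁶ J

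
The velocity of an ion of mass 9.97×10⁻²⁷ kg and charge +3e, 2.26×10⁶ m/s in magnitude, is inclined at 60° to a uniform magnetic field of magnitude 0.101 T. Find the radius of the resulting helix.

v⊥ = v sinθ = 2.26×10⁶·sin60° ≈ 1.957×10⁶ m/s.
r = m v⊥/(|q|B) = (9.97×10⁻²⁷)(1.957×10⁶)/((4.806×10⁻¹⁹)(0.101)) ≈ 0.402 m.

r ≈ 0.402 m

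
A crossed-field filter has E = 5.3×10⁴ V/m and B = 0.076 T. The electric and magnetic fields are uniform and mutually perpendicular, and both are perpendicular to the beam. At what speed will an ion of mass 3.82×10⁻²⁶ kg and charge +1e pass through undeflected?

For undeflected motion the electric and magnetic forces balance: qE = qvB.
v = E/B = 5.3×10⁴/0.076 = 7.0×10⁵ m/s.

v = 7.0×10⁵ m/s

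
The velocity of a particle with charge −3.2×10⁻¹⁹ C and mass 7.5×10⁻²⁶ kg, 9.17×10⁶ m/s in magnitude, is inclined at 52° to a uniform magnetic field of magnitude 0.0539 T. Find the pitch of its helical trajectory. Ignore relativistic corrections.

v∥ = v cosθ = 9.17×10⁶·cos52° ≈ 5.646×10⁶ m/s.
T = 2πm/(|q|B) = 2π(7.5×10⁻²⁶)/((3.2×10⁻¹⁹)(0.0539)) ≈ 2.732×10⁻⁵ s.
pitch = v∥ T = (5.646×10⁶)(2.732×10⁻⁵) ≈ 154 m.

p ≈ 154 m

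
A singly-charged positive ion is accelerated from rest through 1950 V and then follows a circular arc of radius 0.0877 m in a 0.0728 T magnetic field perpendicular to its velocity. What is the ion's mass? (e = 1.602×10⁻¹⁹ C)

Combine |q|V = ½mv² and r = mv/(|q|B): eliminate v to get m = qB²r²/(2V).
m = (1.602×10⁻¹⁹)(0.0728)²(0.0877)²/(2·1950) ≈ 1.67×10⁻²⁷ kg.

m ≈ 1.67×10⁻²⁷ kg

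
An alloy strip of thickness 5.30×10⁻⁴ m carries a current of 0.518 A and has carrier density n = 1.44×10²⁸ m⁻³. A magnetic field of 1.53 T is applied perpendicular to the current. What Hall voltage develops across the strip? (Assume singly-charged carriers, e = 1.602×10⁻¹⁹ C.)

V_H ≈ 6.48×10⁻⁷ V

V_H = IB/(n e t).
V_H = (0.518)(1.53)/((1.44×10²⁸)(1.602×10⁻¹⁹)(5.30×10⁻⁴)) ≈ 6.48×10⁻⁷ V.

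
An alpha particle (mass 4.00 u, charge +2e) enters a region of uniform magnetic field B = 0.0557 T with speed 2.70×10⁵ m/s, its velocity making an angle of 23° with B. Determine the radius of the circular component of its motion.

v⊥ = v sinθ = 2.70×10⁵·sin23° ≈ 1.055×10⁵ m/s.
r = m v⊥/(|q|B) = (6.644×10⁻²⁷)(1.055×10⁵)/((3.204×10⁻¹⁹)(0.0557)) ≈ 0.0393 m.

r ≈ 0.0393 m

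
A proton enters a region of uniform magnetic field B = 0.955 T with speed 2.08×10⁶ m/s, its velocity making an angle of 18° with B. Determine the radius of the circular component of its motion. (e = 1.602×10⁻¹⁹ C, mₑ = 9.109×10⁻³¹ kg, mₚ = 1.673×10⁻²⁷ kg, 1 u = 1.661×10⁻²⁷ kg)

v⊥ = v sinθ = 2.08×10⁶·sin18° ≈ 6.428×10⁵ m/s.
r = m v⊥/(|q|B) = (1.673×10⁻²⁷)(6.428×10⁵)/((1.602×10⁻¹⁹)(0.955)) ≈ 7.03×10⁻³ m.

r ≈ 7.03×10⁻³ m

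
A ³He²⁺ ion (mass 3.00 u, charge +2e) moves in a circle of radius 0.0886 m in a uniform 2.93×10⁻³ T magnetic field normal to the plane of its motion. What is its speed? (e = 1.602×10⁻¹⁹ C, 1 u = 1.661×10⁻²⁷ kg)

From |q|vB = mv²/r, v = |q|Br/m.
v = (3.204×10⁻¹⁹)(2.93×10⁻³)(0.0886)/4.983×10⁻²⁷ ≈ 1.67×10⁴ m/s.

v ≈ 1.67×10⁴ m/s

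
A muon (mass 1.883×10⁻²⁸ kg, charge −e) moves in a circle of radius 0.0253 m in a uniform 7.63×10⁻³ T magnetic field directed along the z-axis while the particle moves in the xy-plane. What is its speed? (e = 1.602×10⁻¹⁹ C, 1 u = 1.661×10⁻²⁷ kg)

From |q|vB = mv²/r, v = |q|Br/m.
v = (1.602×10⁻¹⁹)(7.63×10⁻³)(0.0253)/1.883×10⁻²⁸ ≈ 1.64×10⁵ m/s.

v ≈ 1.64×10⁵ m/s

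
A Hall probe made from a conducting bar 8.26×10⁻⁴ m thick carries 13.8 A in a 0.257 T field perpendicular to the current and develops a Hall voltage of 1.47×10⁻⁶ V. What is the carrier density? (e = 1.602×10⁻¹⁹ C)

n ≈ 1.82×10²⁸ m⁻³

From V_H = IB/(n e t), n = IB/(V_H e t).
n = (13.8)(0.257)/((1.47×10⁻⁶)(1.602×10⁻¹⁹)(8.26×10⁻⁴)) ≈ 1.82×10²⁸ m⁻³.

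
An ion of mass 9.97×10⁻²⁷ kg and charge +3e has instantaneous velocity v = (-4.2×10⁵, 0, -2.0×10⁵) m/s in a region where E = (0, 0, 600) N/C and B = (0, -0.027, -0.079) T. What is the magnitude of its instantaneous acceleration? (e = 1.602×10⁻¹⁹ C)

|a| ≈ 1.72×10¹² m/s²

v×B = (-5400, -3.32×10⁴, 1.13×10⁴) N/C.
E + v×B = (-5400, -3.32×10⁴, 1.19×10⁴) N/C.
F = q(E + v×B) = (4.806×10⁻¹⁹ C)·(-5400, -3.32×10⁴, 1.19×10⁴) = (-2.60×10⁻¹⁵, -1.59×10⁻¹⁴, 5.74×10⁻¹⁵) N.
|a| = |F|/m = 1.714×10⁻¹⁴/9.97×10⁻²⁷ ≈ 1.72×10¹² m/s².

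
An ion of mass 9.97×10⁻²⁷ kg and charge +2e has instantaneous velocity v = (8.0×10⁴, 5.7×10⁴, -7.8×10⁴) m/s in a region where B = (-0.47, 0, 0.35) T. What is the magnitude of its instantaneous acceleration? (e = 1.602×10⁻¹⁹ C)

v×B = (2.00×10⁴, 8660, 2.68×10⁴) N/C.
F = q v×B = (3.204×10⁻¹⁹ C)·(2.00×10⁴, 8660, 2.68×10⁴) = (6.39×10⁻¹⁵, 2.77×10⁻¹⁵, 8.58×10⁻¹⁵) N.
|a| = |F|/m = 1.106×10⁻¹⁴/9.97×10⁻²⁷ ≈ 1.11×10¹² m/s².

|a| ≈ 1.11×10¹² m/s²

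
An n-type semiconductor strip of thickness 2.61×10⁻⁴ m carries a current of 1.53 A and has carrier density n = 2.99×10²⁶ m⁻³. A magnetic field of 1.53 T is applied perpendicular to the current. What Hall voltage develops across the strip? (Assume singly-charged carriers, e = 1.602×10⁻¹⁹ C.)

V_H ≈ 1.87×10⁻⁴ V

V_H = IB/(n e t).
V_H = (1.53)(1.53)/((2.99×10²⁶)(1.602×10⁻¹⁹)(2.61×10⁻⁴)) ≈ 1.87×10⁻⁴ V.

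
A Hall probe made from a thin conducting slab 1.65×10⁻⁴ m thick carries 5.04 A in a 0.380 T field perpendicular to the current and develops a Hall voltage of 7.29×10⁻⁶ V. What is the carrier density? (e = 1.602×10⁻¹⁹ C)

n ≈ 9.94×10²⁷ m⁻³

From V_H = IB/(n e t), n = IB/(V_H e t).
n = (5.04)(0.380)/((7.29×10⁻⁶)(1.602×10⁻¹⁹)(1.65×10⁻⁴)) ≈ 9.94×10²⁷ m⁻³.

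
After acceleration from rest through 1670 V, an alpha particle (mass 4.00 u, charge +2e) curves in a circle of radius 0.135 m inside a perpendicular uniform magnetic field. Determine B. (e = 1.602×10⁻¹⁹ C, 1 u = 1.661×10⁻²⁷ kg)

B ≈ 0.0616 T

v = √(2|q|V/m) = √(2·3.204×10⁻¹⁹·1670/6.644×10⁻²⁷) ≈ 4.013×10⁵ m/s.
B = mv/(|q|r) = (6.644×10⁻²⁷)(4.013×10⁵)/((3.204×10⁻¹⁹)(0.135)) ≈ 0.0616 T.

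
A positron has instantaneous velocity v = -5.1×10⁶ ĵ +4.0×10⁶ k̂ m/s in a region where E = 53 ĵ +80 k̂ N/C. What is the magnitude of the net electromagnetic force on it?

|F| ≈ 1.54×10⁻¹⁷ N

Only an electric field acts, so F = qE = (1.602×10⁻¹⁹ C)·(0, 53.0, 80.0) = (0, 8.49×10⁻¹⁸, 1.28×10⁻¹⁷) N.
|F| = 1.54×10⁻¹⁷ N.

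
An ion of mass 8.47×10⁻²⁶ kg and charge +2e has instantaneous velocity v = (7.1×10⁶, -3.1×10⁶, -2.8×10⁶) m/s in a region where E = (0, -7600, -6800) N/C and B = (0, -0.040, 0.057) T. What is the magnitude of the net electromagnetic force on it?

v×B = (-2.89×10⁵, -4.05×10⁵, -2.84×10⁵) N/C.
E + v×B = (-2.89×10⁵, -4.12×10⁵, -2.91×10⁵) N/C.
F = q(E + v×B) = (3.204×10⁻¹⁹ C)·(-2.89×10⁵, -4.12×10⁵, -2.91×10⁵) = (-9.25×10⁻¹⁴, -1.32×10⁻¹³, -9.32×10⁻¹⁴) N.
|F| = 1.86×10⁻¹³ N.

|F| ≈ 1.86×10⁻¹³ N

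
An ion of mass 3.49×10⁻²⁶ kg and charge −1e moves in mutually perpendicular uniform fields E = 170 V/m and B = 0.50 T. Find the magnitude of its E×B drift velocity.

In crossed fields the guiding centre drifts at v_d = |E×B|/B² = E/B, independent of charge and mass.
v_d = 170/0.50 = 340 m/s.

v_d ≈ 340 m/s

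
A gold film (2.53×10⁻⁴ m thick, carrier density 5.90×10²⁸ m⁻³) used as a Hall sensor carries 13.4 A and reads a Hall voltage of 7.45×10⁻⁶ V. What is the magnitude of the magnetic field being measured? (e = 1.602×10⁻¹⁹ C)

From V_H = IB/(n e t), B = V_H n e t / I.
B = (7.45×10⁻⁶)(5.90×10²⁸)(1.602×10⁻¹⁹)(2.53×10⁻⁴)/13.4 ≈ 1.33 T.

B ≈ 1.33 T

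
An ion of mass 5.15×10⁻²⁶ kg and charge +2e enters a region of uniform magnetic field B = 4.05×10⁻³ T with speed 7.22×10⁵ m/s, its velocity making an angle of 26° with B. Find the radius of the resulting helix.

r ≈ 12.6 m

v⊥ = v sinθ = 7.22×10⁵·sin26° ≈ 3.165×10⁵ m/s.
r = m v⊥/(|q|B) = (5.15×10⁻²⁶)(3.165×10⁵)/((3.204×10⁻¹⁹)(4.05×10⁻³)) ≈ 12.6 m.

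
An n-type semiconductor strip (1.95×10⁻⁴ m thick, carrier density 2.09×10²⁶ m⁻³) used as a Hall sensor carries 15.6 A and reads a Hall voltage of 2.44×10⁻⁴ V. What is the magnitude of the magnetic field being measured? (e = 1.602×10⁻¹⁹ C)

From V_H = IB/(n e t), B = V_H n e t / I.
B = (2.44×10⁻⁴)(2.09×10²⁶)(1.602×10⁻¹⁹)(1.95×10⁻⁴)/15.6 ≈ 0.102 T.

B ≈ 0.102 T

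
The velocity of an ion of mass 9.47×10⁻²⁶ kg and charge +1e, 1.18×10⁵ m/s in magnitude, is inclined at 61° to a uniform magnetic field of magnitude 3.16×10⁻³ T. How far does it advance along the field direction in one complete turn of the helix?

p ≈ 67.2 m

v∥ = v cosθ = 1.18×10⁵·cos61° ≈ 5.721×10⁴ m/s.
T = 2πm/(|q|B) = 2π(9.47×10⁻²⁶)/((1.602×10⁻¹⁹)(3.16×10⁻³)) ≈ 1.175×10⁻³ s.
pitch = v∥ T = (5.721×10⁴)(1.175×10⁻³) ≈ 67.2 m.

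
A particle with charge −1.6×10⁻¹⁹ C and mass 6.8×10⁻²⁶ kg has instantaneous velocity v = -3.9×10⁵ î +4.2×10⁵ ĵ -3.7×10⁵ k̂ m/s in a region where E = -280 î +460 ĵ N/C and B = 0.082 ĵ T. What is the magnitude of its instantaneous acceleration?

v×B = (3.03×10⁴, 0, -3.20×10⁴) N/C.
E + v×B = (3.01×10⁴, 460, -3.20×10⁴) N/C.
F = q(E + v×B) = (−1.6×10⁻¹⁹ C)·(3.01×10⁴, 460, -3.20×10⁴) = (-4.81×10⁻¹⁵, -7.36×10⁻¹⁷, 5.12×10⁻¹⁵) N.
|a| = |F|/m = 7.023×10⁻¹⁵/6.8×10⁻²⁶ ≈ 1.03×10¹¹ m/s².

|a| ≈ 1.03×10¹¹ m/s²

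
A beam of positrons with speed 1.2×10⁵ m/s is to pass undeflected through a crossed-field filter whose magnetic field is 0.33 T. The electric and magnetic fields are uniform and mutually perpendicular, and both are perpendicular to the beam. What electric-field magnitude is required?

E = 4.0×10⁴ V/m

For straight-line motion qE = qvB, so E = vB.
E = 1.2×10⁵ × 0.33 = 4.0×10⁴ V/m.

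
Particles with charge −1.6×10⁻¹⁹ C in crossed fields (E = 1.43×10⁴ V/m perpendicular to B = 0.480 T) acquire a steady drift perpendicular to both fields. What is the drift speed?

In crossed fields the guiding centre drifts at v_d = |E×B|/B² = E/B, independent of charge and mass.
v_d = 1.43×10⁴/0.480 = 2.98×10⁴ m/s.

v_d ≈ 2.98×10⁴ m/s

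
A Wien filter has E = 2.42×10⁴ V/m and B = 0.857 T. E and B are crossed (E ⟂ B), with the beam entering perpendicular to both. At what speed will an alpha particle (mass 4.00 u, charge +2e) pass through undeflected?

v = 2.82×10⁴ m/s

Zero net Lorentz force requires |qE| = |q v×B|, i.e. E = vB.
v = E/B = 2.42×10⁴/0.857 = 2.82×10⁴ m/s.
The result is independent of the particle's charge and mass.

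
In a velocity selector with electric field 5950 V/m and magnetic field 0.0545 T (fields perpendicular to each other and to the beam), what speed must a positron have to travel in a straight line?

Zero net Lorentz force requires |qE| = |q v×B|, i.e. E = vB.
v = E/B = 5950/0.0545 = 1.09×10⁵ m/s.
The result is independent of the particle's charge and mass.

v = 1.09×10⁵ m/s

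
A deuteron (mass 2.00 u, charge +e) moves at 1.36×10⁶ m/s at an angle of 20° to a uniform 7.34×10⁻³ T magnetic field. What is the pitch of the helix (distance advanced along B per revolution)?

v∥ = v cosθ = 1.36×10⁶·cos20° ≈ 1.278×10⁶ m/s.
T = 2πm/(|q|B) = 2π(3.322×10⁻²⁷)/((1.602×10⁻¹⁹)(7.34×10⁻³)) ≈ 1.775×10⁻⁵ s.
pitch = v∥ T = (1.278×10⁶)(1.775×10⁻⁵) ≈ 22.7 m.

p ≈ 22.7 m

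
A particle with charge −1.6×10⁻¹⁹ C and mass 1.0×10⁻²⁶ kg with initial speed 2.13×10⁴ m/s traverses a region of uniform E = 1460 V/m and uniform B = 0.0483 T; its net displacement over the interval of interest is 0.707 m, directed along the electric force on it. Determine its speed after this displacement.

v_f ≈ 1.83×10⁵ m/s

B does no work; ΔKE = |q|E d.
½mv_f² = ½mv₀² + |q|Ed = ½(1.0×10⁻²⁶)(2.13×10⁴)² + (1.6×10⁻¹⁹)(1460)(0.707) ≈ 2.268×10⁻¹⁸ J + 1.652×10⁻¹⁶ J ≈ 1.674×10⁻¹⁶ J.
v_f = √(2·1.674×10⁻¹⁶/1.0×10⁻²⁶) ≈ 1.83×10⁵ m/s.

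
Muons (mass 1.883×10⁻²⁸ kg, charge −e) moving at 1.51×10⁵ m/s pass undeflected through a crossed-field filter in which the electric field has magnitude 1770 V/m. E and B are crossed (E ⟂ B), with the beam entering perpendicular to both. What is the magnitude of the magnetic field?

B = 0.0117 T

Balance of forces in the selector: qE = qvB ⇒ B = E/v.
B = 1770/1.51×10⁵ = 0.0117 T.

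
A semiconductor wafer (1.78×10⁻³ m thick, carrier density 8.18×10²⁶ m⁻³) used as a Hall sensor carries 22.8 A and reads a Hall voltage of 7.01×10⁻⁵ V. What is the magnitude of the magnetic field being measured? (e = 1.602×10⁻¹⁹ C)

B ≈ 0.717 T

From V_H = IB/(n e t), B = V_H n e t / I.
B = (7.01×10⁻⁵)(8.18×10²⁶)(1.602×10⁻¹⁹)(1.78×10⁻³)/22.8 ≈ 0.717 T.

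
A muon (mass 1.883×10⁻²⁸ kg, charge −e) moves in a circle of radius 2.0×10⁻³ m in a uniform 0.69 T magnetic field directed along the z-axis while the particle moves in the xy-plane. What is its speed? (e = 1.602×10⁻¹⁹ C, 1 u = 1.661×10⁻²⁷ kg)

From |q|vB = mv²/r, v = |q|Br/m.
v = (1.602×10⁻¹⁹)(0.69)(2.0×10⁻³)/1.883×10⁻²⁸ ≈ 1.2×10⁶ m/s.

v ≈ 1.2×10⁶ m/s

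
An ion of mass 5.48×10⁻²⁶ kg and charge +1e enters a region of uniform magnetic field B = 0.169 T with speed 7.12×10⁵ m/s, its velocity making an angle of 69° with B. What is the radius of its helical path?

v⊥ = v sinθ = 7.12×10⁵·sin69° ≈ 6.647×10⁵ m/s.
r = m v⊥/(|q|B) = (5.48×10⁻²⁶)(6.647×10⁵)/((1.602×10⁻¹⁹)(0.169)) ≈ 1.35 m.

r ≈ 1.35 m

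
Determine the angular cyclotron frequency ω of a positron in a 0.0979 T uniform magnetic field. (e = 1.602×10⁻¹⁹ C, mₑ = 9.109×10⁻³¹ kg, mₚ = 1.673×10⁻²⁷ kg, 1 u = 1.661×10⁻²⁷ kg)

ω = |q|B/m.
ω = (1.602×10⁻¹⁹)(0.0979)/9.109×10⁻³¹ ≈ 1.72×10¹⁰ rad/s.

ω ≈ 1.72×10¹⁰ rad/s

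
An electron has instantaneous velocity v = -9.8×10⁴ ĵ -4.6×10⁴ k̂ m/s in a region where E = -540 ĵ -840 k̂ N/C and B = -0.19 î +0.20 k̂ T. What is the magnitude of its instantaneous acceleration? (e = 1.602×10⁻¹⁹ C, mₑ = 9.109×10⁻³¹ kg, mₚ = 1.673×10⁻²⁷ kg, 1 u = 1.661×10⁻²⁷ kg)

|a| ≈ 5.07×10¹⁵ m/s²

v×B = (-1.96×10⁴, 8740, -1.86×10⁴) N/C.
E + v×B = (-1.96×10⁴, 8200, -1.95×10⁴) N/C.
F = q(E + v×B) = (−1.602×10⁻¹⁹ C)·(-1.96×10⁴, 8200, -1.95×10⁴) = (3.14×10⁻¹⁵, -1.31×10⁻¹⁵, 3.12×10⁻¹⁵) N.
|a| = |F|/m = 4.616×10⁻¹⁵/9.109×10⁻³¹ ≈ 5.07×10¹⁵ m/s².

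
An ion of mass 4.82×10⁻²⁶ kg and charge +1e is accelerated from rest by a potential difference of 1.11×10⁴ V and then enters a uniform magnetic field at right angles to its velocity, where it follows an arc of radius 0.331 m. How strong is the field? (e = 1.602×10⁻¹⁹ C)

v = √(2|q|V/m) = √(2·1.602×10⁻¹⁹·1.11×10⁴/4.82×10⁻²⁶) ≈ 2.716×10⁵ m/s.
B = mv/(|q|r) = (4.82×10⁻²⁶)(2.716×10⁵)/((1.602×10⁻¹⁹)(0.331)) ≈ 0.247 T.

B ≈ 0.247 T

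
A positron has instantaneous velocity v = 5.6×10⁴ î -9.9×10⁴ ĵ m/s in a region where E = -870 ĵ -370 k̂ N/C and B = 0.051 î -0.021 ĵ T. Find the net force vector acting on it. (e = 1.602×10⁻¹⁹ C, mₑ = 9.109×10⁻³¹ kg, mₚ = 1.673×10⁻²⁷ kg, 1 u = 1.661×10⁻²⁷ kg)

F ≈ (0, -1.39×10⁻¹⁶, 5.61×10⁻¹⁶) N

v×B = (0, 0, 3870) N/C.
E + v×B = (0, -870, 3500) N/C.
F = q(E + v×B) = (1.602×10⁻¹⁹ C)·(0, -870, 3500) = (0, -1.39×10⁻¹⁶, 5.61×10⁻¹⁶) N.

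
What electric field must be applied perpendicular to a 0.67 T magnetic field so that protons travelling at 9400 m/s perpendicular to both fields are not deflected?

E = 6300 V/m

For straight-line motion qE = qvB, so E = vB.
E = 9400 × 0.67 = 6300 V/m.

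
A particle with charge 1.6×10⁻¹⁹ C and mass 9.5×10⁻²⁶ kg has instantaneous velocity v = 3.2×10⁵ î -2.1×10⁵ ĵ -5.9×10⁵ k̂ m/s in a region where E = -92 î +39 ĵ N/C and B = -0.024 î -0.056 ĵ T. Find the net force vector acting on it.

F ≈ (-5.30×10⁻¹⁵, 2.27×10⁻¹⁵, -3.67×10⁻¹⁵) N

v×B = (-3.30×10⁴, 1.42×10⁴, -2.30×10⁴) N/C.
E + v×B = (-3.31×10⁴, 1.42×10⁴, -2.30×10⁴) N/C.
F = q(E + v×B) = (1.6×10⁻¹⁹ C)·(-3.31×10⁴, 1.42×10⁴, -2.30×10⁴) = (-5.30×10⁻¹⁵, 2.27×10⁻¹⁵, -3.67×10⁻¹⁵) N.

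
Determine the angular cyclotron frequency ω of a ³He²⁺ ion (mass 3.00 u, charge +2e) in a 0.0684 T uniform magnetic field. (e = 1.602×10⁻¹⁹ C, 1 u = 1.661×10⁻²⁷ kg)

ω = |q|B/m.
ω = (3.204×10⁻¹⁹)(0.0684)/4.983×10⁻²⁷ ≈ 4.40×10⁶ rad/s.

ω ≈ 4.40×10⁶ rad/s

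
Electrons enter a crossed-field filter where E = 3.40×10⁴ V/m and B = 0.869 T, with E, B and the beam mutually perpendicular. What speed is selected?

Zero net Lorentz force requires |qE| = |q v×B|, i.e. E = vB.
v = E/B = 3.40×10⁴/0.869 = 3.91×10⁴ m/s.

v = 3.91×10⁴ m/s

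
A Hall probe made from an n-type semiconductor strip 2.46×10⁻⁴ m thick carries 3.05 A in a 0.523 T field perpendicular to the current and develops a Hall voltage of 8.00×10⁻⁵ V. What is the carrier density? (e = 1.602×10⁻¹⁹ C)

n ≈ 5.06×10²⁶ m⁻³

From V_H = IB/(n e t), n = IB/(V_H e t).
n = (3.05)(0.523)/((8.00×10⁻⁵)(1.602×10⁻¹⁹)(2.46×10⁻⁴)) ≈ 5.06×10²⁶ m⁻³.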